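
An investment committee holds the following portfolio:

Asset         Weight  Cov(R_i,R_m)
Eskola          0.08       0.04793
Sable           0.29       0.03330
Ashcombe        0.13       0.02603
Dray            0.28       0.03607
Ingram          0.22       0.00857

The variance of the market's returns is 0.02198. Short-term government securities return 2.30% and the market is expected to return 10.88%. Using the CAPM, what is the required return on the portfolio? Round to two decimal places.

β_Eskola = 0.04793 / 0.02198 = 2.1806
β_Sable = 0.03330 / 0.02198 = 1.5150
β_Ashcombe = 0.02603 / 0.02198 = 1.1843
β_Dray = 0.03607 / 0.02198 = 1.6410
β_Ingram = 0.00857 / 0.02198 = 0.3899
β_P = Σ w_i β_i = 0.08×2.1806 + 0.29×1.5150 + 0.13×1.1843 + 0.28×1.6410 + 0.22×0.3899 = 1.3130
MRP = 10.88% − 2.30% = 8.58%
E(R_P) = R_f + β_P × MRP = 2.30% + 1.3130 × 8.58% = 13.57%

13.57%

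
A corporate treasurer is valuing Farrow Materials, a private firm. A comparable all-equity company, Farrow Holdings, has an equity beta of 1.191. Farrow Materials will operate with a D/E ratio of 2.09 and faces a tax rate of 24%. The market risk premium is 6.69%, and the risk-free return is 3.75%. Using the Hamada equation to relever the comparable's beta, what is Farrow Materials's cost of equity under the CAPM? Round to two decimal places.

24.37%

β_L = β_U × [1 + (1 − t)(D/E)] = 1.191 × [1 + (1 − 0.24) × 2.09]
    = 1.191 × [1 + 0.76 × 2.09] = 1.191 × 2.5884 = 3.0828
E(R) = R_f + β_L × MRP = 3.75% + 3.0828 × 6.69% = 24.37%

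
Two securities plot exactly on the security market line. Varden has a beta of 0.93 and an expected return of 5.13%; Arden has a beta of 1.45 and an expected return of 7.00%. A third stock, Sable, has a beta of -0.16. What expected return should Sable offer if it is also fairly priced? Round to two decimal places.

MRP (SML slope) = (7.00% − 5.13%) / (1.45 − 0.93) = 1.87% / 0.52 = 3.5962%
R_f (intercept) = 5.13% − 0.93 × 3.5962% = 1.7855%
E(R_Sable) = R_f + β × MRP = 1.7855% + -0.16 × 3.5962% = 1.21%

1.21%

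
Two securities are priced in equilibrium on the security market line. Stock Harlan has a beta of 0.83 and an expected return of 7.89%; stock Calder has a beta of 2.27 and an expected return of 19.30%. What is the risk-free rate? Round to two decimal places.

1.31%

Both satisfy E(R) = R_f + β·MRP, so the slope of the SML is
MRP = (19.30% − 7.89%) / (2.27 − 0.83) = 11.41% / 1.44 = 7.9236%
R_f = E(R_Harlan) − β_Harlan·MRP = 7.89% − 0.83 × 7.9236% = 1.3134%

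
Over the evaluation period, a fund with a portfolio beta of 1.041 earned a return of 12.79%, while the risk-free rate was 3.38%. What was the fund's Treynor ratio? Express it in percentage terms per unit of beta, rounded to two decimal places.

Treynor = (R_P − R_f) / β_P = (12.79% − 3.38%) / 1.0410 = 9.41% / 1.0410 = 9.04%

9.04%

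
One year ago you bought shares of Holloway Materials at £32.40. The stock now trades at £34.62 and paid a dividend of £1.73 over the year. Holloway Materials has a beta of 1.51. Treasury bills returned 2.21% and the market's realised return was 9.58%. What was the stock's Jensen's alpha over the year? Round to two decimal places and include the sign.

-1.15%

Realised HPR = (P1 + D1 − P0) / P0 = (34.62 + 1.73 − 32.40) / 32.40 = 3.95 / 32.40 = 12.1914%
MRP = 9.58% − 2.21% = 7.37%
CAPM required = R_f + β·MRP = 2.21% + 1.51 × 7.37% = 13.3387%
α = realised − required = 12.1914% − 13.3387% = -1.15%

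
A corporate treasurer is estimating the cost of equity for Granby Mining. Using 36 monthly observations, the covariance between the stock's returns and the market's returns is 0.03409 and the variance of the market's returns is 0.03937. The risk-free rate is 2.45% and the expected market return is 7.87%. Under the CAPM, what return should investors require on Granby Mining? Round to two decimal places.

β = Cov(R_i, R_m) / Var(R_m) = 0.03409 / 0.03937 = 0.8659
MRP = 7.87% − 2.45% = 5.42%
E(R) = R_f + β × MRP = 2.45% + 0.8659 × 5.42% = 7.14%

7.14%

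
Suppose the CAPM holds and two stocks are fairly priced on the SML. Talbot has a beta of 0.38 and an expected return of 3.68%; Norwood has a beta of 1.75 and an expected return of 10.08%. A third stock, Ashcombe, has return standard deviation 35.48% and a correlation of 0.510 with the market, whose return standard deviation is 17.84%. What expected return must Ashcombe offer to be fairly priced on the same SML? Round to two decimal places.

6.64%

MRP = (10.08% − 3.68%) / (1.75 − 0.38) = 4.6715%
R_f = 3.68% − 0.38 × 4.6715% = 1.9048%
β_Ashcombe = ρ·σ_i/σ_m = 0.510 × 35.48 / 17.84 = 1.0143
E(R_Ashcombe) = R_f + β × MRP = 1.9048% + 1.0143 × 4.6715% = 6.64%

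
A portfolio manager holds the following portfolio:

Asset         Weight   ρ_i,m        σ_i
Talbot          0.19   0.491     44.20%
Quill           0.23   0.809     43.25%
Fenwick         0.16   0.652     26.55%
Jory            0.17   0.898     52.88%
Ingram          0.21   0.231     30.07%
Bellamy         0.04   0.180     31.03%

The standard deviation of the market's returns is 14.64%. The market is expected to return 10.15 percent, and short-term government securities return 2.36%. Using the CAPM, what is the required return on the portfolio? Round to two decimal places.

β_Talbot = 0.491 × 44.20% / 14.64% = 1.4824
β_Quill = 0.809 × 43.25% / 14.64% = 2.3900
β_Fenwick = 0.652 × 26.55% / 14.64% = 1.1824
β_Jory = 0.898 × 52.88% / 14.64% = 3.2436
β_Ingram = 0.231 × 30.07% / 14.64% = 0.4745
β_Bellamy = 0.180 × 31.03% / 14.64% = 0.3815
β_P = Σ w_i β_i = 0.19×1.4824 + 0.23×2.3900 + 0.16×1.1824 + 0.17×3.2436 + 0.21×0.4745 + 0.04×0.3815 = 1.6869
MRP = 10.15% − 2.36% = 7.79%
E(R_P) = R_f + β_P × MRP = 2.36% + 1.6869 × 7.79% = 15.50%

15.50%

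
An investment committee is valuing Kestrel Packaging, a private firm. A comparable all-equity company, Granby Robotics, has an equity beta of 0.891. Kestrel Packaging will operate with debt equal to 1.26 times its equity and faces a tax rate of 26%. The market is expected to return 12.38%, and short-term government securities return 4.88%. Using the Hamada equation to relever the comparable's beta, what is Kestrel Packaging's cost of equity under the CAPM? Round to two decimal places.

β_L = β_U × [1 + (1 − t)(D/E)] = 0.891 × [1 + (1 − 0.26) × 1.26]
    = 0.891 × [1 + 0.74 × 1.26] = 0.891 × 1.9324 = 1.7218
MRP = 12.38% − 4.88% = 7.50%
E(R) = R_f + β_L × MRP = 4.88% + 1.7218 × 7.50% = 17.79%

17.79%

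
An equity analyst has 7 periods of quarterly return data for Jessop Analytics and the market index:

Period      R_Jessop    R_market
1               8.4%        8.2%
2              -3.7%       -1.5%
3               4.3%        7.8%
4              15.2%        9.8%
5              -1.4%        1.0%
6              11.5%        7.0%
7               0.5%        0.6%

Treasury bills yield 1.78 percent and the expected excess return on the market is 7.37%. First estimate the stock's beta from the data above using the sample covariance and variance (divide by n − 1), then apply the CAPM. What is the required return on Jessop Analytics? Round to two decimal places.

12.21%

Mean R_i = (8.4 − 3.7 + 4.3 + 15.2 − 1.4 + 11.5 + 0.5) / 7 = 4.9714%
Mean R_m = (8.2 − 1.5 + 7.8 + 9.8 + 1.0 + 7.0 + 0.6) / 7 = 4.7000%
Σ(R_i − R̄_i)(R_m − R̄_m) = 172.7700  ⇒  Cov = 172.7700 / 6 = 28.7950
Σ(R_m − R̄_m)² = 122.1000  ⇒  Var(R_m) = 122.1000 / 6 = 20.3500
β = Cov / Var(R_m) = 28.7950 / 20.3500 = 1.4150
E(R) = R_f + β × MRP = 1.78% + 1.4150 × 7.37% = 12.21%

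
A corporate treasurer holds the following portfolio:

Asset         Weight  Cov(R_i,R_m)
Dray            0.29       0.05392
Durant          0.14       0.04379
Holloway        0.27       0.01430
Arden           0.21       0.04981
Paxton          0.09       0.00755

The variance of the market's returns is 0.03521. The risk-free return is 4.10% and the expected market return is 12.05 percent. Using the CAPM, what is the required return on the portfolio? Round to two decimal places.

β_Dray = 0.05392 / 0.03521 = 1.5314
β_Durant = 0.04379 / 0.03521 = 1.2437
β_Holloway = 0.01430 / 0.03521 = 0.4061
β_Arden = 0.04981 / 0.03521 = 1.4147
β_Paxton = 0.00755 / 0.03521 = 0.2144
β_P = Σ w_i β_i = 0.29×1.5314 + 0.14×1.2437 + 0.27×0.4061 + 0.21×1.4147 + 0.09×0.2144 = 1.0443
MRP = 12.05% − 4.10% = 7.95%
E(R_P) = R_f + β_P × MRP = 4.10% + 1.0443 × 7.95% = 12.40%

12.40%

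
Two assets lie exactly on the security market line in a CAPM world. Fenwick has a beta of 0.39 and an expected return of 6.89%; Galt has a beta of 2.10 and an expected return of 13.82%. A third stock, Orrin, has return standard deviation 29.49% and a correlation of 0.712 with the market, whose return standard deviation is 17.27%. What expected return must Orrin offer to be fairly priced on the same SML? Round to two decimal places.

MRP = (13.82% − 6.89%) / (2.10 − 0.39) = 4.0526%
R_f = 6.89% − 0.39 × 4.0526% = 5.3095%
β_Orrin = ρ·σ_i/σ_m = 0.712 × 29.49 / 17.27 = 1.2158
E(R_Orrin) = R_f + β × MRP = 5.3095% + 1.2158 × 4.0526% = 10.24%

10.24%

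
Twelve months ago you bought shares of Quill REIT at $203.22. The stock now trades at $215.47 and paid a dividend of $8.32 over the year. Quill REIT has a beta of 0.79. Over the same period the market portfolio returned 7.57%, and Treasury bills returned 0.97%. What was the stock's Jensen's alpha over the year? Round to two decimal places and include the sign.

+3.94%

Realised HPR = (P1 + D1 − P0) / P0 = (215.47 + 8.32 − 203.22) / 203.22 = 20.57 / 203.22 = 10.1220%
MRP = 7.57% − 0.97% = 6.60%
CAPM required = R_f + β·MRP = 0.97% + 0.79 × 6.60% = 6.1840%
α = realised − required = 10.1220% − 6.1840% = +3.94%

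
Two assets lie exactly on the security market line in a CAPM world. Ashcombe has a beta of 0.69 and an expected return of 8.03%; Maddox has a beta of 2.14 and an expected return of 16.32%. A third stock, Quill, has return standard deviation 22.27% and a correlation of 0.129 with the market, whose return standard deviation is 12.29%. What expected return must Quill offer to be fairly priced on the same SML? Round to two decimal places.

5.42%

MRP = (16.32% − 8.03%) / (2.14 − 0.69) = 5.7172%
R_f = 8.03% − 0.69 × 5.7172% = 4.0851%
β_Quill = ρ·σ_i/σ_m = 0.129 × 22.27 / 12.29 = 0.2338
E(R_Quill) = R_f + β × MRP = 4.0851% + 0.2338 × 5.7172% = 5.42%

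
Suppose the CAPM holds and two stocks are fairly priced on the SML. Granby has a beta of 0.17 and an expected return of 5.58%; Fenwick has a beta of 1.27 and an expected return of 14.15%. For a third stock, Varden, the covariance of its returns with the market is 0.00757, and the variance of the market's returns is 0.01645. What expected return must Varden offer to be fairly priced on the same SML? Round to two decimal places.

MRP = (14.15% − 5.58%) / (1.27 − 0.17) = 7.7909%
R_f = 5.58% − 0.17 × 7.7909% = 4.2555%
β_Varden = Cov / Var(R_m) = 0.00757 / 0.01645 = 0.4602
E(R_Varden) = R_f + β × MRP = 4.2555% + 0.4602 × 7.7909% = 7.84%

7.84%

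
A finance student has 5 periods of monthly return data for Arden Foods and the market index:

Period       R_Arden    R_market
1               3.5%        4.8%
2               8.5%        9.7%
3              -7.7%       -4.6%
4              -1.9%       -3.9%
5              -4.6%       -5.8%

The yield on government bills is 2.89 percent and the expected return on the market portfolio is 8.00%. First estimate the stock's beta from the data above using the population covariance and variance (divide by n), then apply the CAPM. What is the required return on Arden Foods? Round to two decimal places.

7.50%

Mean R_i = (3.5 + 8.5 − 7.7 − 1.9 − 4.6) / 5 = -0.4400%
Mean R_m = (4.8 + 9.7 − 4.6 − 3.9 − 5.8) / 5 = 0.0400%
Σ(R_i − R̄_i)(R_m − R̄_m) = 168.8480  ⇒  Cov = 168.8480 / 5 = 33.7696
Σ(R_m − R̄_m)² = 187.1320  ⇒  Var(R_m) = 187.1320 / 5 = 37.4264
β = Cov / Var(R_m) = 33.7696 / 37.4264 = 0.9023
MRP = 8.00% − 2.89% = 5.11%
E(R) = R_f + β × MRP = 2.89% + 0.9023 × 5.11% = 7.50%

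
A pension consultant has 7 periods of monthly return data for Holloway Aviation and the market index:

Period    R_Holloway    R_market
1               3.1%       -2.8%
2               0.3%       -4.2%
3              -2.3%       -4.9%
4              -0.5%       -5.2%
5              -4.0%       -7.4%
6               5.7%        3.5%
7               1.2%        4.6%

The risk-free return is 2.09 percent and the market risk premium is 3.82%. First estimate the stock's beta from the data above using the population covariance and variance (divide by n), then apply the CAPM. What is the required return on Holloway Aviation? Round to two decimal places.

4.12%

Mean R_i = (3.1 + 0.3 − 2.3 − 0.5 − 4.0 + 5.7 + 1.2) / 7 = 0.5000%
Mean R_m = (-2.8 − 4.2 − 4.9 − 5.2 − 7.4 + 3.5 + 4.6) / 7 = -2.3429%
Σ(R_i − R̄_i)(R_m − R̄_m) = 67.2000  ⇒  Cov = 67.2000 / 7 = 9.6000
Σ(R_m − R̄_m)² = 126.2771  ⇒  Var(R_m) = 126.2771 / 7 = 18.0396
β = Cov / Var(R_m) = 9.6000 / 18.0396 = 0.5322
E(R) = R_f + β × MRP = 2.09% + 0.5322 × 3.82% = 4.12%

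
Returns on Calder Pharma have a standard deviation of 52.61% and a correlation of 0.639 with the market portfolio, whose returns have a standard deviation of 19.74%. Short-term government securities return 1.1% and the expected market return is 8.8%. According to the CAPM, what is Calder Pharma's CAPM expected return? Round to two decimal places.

14.21%

β = ρ × σ_i / σ_m = 0.639 × 52.61% / 19.74% = 1.7030
MRP = 8.8% − 1.1% = 7.70%
E(R) = 1.1% + 1.7030 × 7.7% = 14.21%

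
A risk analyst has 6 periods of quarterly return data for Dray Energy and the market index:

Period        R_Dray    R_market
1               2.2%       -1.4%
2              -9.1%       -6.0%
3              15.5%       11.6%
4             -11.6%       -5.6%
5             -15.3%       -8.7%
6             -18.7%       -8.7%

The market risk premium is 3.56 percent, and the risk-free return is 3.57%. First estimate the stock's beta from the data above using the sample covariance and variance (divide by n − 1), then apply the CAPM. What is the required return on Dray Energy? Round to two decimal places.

Mean R_i = (2.2 − 9.1 + 15.5 − 11.6 − 15.3 − 18.7) / 6 = -6.1667%
Mean R_m = (-1.4 − 6.0 + 11.6 − 5.6 − 8.7 − 8.7) / 6 = -3.1333%
Σ(R_i − R̄_i)(R_m − R̄_m) = 476.1467  ⇒  Cov = 476.1467 / 5 = 95.2293
Σ(R_m − R̄_m)² = 296.3533  ⇒  Var(R_m) = 296.3533 / 5 = 59.2707
β = Cov / Var(R_m) = 95.2293 / 59.2707 = 1.6067
E(R) = R_f + β × MRP = 3.57% + 1.6067 × 3.56% = 9.29%

9.29%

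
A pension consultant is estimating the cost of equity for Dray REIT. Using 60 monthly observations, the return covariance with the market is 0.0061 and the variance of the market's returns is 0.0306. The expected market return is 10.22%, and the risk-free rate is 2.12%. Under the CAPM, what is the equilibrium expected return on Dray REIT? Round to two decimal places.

3.73%

β = Cov(R_i, R_m) / Var(R_m) = 0.0061 / 0.0306 = 0.1993
MRP = 10.22% − 2.12% = 8.10%
E(R) = R_f + β × MRP = 2.12% + 0.1993 × 8.10% = 3.73%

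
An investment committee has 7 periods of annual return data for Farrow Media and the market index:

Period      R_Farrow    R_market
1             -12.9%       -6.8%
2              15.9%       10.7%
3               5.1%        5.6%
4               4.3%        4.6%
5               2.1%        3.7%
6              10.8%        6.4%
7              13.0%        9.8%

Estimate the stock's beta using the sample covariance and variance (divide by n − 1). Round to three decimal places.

Mean R_i = (-12.9 + 15.9 + 5.1 + 4.3 + 2.1 + 10.8 + 13.0) / 7 = 5.4714%
Mean R_m = (-6.8 + 10.7 + 5.6 + 4.6 + 3.7 + 6.4 + 9.8) / 7 = 4.8571%
Σ(R_i − R̄_i)(R_m − R̄_m) = 324.4514  ⇒  Cov = 324.4514 / 6 = 54.0752
Σ(R_m − R̄_m)² = 198.7971  ⇒  Var(R_m) = 198.7971 / 6 = 33.1329
β = Cov / Var(R_m) = 54.0752 / 33.1329 = 1.6321

1.632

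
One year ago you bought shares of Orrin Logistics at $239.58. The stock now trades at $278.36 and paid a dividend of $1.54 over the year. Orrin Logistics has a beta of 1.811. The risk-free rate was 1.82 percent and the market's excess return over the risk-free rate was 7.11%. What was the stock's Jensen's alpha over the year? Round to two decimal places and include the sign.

Realised HPR = (P1 + D1 − P0) / P0 = (278.36 + 1.54 − 239.58) / 239.58 = 40.32 / 239.58 = 16.8295%
CAPM required = R_f + β·MRP = 1.82% + 1.811 × 7.11% = 14.69621%
α = realised − required = 16.8295% − 14.69621% = +2.13%

+2.13%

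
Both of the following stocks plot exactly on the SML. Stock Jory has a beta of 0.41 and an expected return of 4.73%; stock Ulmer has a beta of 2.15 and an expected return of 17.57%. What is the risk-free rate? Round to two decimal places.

Both satisfy E(R) = R_f + β·MRP, so the slope of the SML is
MRP = (17.57% − 4.73%) / (2.15 − 0.41) = 12.84% / 1.74 = 7.3793%
R_f = E(R_Jory) − β_Jory·MRP = 4.73% − 0.41 × 7.3793% = 1.7045%

1.70%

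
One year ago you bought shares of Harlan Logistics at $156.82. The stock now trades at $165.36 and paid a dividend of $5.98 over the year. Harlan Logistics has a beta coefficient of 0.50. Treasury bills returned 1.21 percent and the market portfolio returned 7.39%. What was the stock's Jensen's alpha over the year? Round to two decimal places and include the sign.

Realised HPR = (P1 + D1 − P0) / P0 = (165.36 + 5.98 − 156.82) / 156.82 = 14.52 / 156.82 = 9.2590%
MRP = 7.39% − 1.21% = 6.18%
CAPM required = R_f + β·MRP = 1.21% + 0.50 × 6.18% = 4.3000%
α = realised − required = 9.2590% − 4.3000% = +4.96%

+4.96%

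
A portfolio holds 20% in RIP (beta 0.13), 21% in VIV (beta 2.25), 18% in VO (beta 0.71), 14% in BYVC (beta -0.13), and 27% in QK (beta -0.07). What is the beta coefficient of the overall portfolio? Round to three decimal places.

0.589

β_P = Σ w_i β_i = 0.20×0.13 + 0.21×2.25 + 0.18×0.71 + 0.14×-0.13 + 0.27×-0.07 = 0.5892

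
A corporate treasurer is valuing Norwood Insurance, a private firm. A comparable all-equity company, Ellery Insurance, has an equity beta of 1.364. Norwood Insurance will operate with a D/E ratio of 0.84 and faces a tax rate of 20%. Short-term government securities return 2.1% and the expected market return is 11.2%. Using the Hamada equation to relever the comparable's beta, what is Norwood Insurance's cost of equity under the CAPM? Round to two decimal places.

22.85%

β_L = β_U × [1 + (1 − t)(D/E)] = 1.364 × [1 + (1 − 0.20) × 0.84]
    = 1.364 × [1 + 0.80 × 0.84] = 1.364 × 1.6720 = 2.2806
MRP = 11.2% − 2.1% = 9.10%
E(R) = R_f + β_L × MRP = 2.1% + 2.2806 × 9.1% = 22.85%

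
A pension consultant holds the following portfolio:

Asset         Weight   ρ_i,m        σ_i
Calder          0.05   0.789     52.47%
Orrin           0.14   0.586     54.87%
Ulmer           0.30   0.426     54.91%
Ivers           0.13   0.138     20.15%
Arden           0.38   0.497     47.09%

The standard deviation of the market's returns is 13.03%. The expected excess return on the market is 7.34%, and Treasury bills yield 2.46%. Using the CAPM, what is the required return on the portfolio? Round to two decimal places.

β_Calder = 0.789 × 52.47% / 13.03% = 3.1772
β_Orrin = 0.586 × 54.87% / 13.03% = 2.4677
β_Ulmer = 0.426 × 54.91% / 13.03% = 1.7952
β_Ivers = 0.138 × 20.15% / 13.03% = 0.2134
β_Arden = 0.497 × 47.09% / 13.03% = 1.7961
β_P = Σ w_i β_i = 0.05×3.1772 + 0.14×2.4677 + 0.30×1.7952 + 0.13×0.2134 + 0.38×1.7961 = 1.7532
E(R_P) = R_f + β_P × MRP = 2.46% + 1.7532 × 7.34% = 15.33%

15.33%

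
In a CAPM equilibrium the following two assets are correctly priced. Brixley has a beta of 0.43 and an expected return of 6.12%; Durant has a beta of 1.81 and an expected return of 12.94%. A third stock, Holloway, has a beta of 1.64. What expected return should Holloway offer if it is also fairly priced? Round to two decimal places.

12.10%

MRP (SML slope) = (12.94% − 6.12%) / (1.81 − 0.43) = 6.82% / 1.38 = 4.9420%
R_f (intercept) = 6.12% − 0.43 × 4.9420% = 3.9949%
E(R_Holloway) = R_f + β × MRP = 3.9949% + 1.64 × 4.9420% = 12.10%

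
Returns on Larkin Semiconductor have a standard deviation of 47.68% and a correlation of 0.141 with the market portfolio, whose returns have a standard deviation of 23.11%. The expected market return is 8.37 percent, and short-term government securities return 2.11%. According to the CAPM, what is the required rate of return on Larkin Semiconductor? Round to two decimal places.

3.93%

β = ρ × σ_i / σ_m = 0.141 × 47.68% / 23.11% = 0.2909
MRP = 8.37% − 2.11% = 6.26%
E(R) = 2.11% + 0.2909 × 6.26% = 3.93%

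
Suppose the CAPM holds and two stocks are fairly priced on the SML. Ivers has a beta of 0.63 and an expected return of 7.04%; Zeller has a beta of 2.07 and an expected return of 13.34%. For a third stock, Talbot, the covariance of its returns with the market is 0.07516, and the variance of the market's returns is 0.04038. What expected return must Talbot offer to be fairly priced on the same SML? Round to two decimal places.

12.43%

MRP = (13.34% − 7.04%) / (2.07 − 0.63) = 4.3750%
R_f = 7.04% − 0.63 × 4.3750% = 4.2838%
β_Talbot = Cov / Var(R_m) = 0.07516 / 0.04038 = 1.8613
E(R_Talbot) = R_f + β × MRP = 4.2838% + 1.8613 × 4.3750% = 12.43%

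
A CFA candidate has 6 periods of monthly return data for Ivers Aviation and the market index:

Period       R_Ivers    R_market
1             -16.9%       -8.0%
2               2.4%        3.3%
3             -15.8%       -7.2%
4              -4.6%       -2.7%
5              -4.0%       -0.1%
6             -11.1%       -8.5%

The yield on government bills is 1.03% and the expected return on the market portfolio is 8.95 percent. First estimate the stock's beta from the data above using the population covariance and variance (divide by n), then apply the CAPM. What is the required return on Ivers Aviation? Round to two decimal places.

12.63%

Mean R_i = (-16.9 + 2.4 − 15.8 − 4.6 − 4.0 − 11.1) / 6 = -8.3333%
Mean R_m = (-8.0 + 3.3 − 7.2 − 2.7 − 0.1 − 8.5) / 6 = -3.8667%
Σ(R_i − R̄_i)(R_m − R̄_m) = 170.7167  ⇒  Cov = 170.7167 / 6 = 28.4528
Σ(R_m − R̄_m)² = 116.5733  ⇒  Var(R_m) = 116.5733 / 6 = 19.4289
β = Cov / Var(R_m) = 28.4528 / 19.4289 = 1.4645
MRP = 8.95% − 1.03% = 7.92%
E(R) = R_f + β × MRP = 1.03% + 1.4645 × 7.92% = 12.63%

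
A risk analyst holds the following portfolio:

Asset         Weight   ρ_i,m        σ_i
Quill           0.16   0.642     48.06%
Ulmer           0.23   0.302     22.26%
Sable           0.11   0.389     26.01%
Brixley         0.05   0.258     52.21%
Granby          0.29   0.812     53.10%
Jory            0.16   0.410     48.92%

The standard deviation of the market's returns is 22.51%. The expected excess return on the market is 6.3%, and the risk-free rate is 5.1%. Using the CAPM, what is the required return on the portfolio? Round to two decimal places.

11.81%

β_Quill = 0.642 × 48.06% / 22.51% = 1.3707
β_Ulmer = 0.302 × 22.26% / 22.51% = 0.2986
β_Sable = 0.389 × 26.01% / 22.51% = 0.4495
β_Brixley = 0.258 × 52.21% / 22.51% = 0.5984
β_Granby = 0.812 × 53.10% / 22.51% = 1.9155
β_Jory = 0.410 × 48.92% / 22.51% = 0.8910
β_P = Σ w_i β_i = 0.16×1.3707 + 0.23×0.2986 + 0.11×0.4495 + 0.05×0.5984 + 0.29×1.9155 + 0.16×0.8910 = 1.0654
E(R_P) = R_f + β_P × MRP = 5.1% + 1.0654 × 6.3% = 11.81%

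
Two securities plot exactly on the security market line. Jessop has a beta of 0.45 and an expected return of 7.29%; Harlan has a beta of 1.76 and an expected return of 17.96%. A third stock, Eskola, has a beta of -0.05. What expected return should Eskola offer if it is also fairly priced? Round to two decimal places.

MRP (SML slope) = (17.96% − 7.29%) / (1.76 − 0.45) = 10.67% / 1.31 = 8.1450%
R_f (intercept) = 7.29% − 0.45 × 8.1450% = 3.6248%
E(R_Eskola) = R_f + β × MRP = 3.6248% + -0.05 × 8.1450% = 3.22%

3.22%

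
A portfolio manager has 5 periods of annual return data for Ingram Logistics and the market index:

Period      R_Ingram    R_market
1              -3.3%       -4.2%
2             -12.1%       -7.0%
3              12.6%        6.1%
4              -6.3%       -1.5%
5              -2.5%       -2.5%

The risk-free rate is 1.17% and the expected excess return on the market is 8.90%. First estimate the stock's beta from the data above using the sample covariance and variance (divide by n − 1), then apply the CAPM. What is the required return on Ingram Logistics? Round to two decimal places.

16.97%

Mean R_i = (-3.3 − 12.1 + 12.6 − 6.3 − 2.5) / 5 = -2.3200%
Mean R_m = (-4.2 − 7.0 + 6.1 − 1.5 − 2.5) / 5 = -1.8200%
Σ(R_i − R̄_i)(R_m − R̄_m) = 170.0080  ⇒  Cov = 170.0080 / 4 = 42.5020
Σ(R_m − R̄_m)² = 95.7880  ⇒  Var(R_m) = 95.7880 / 4 = 23.9470
β = Cov / Var(R_m) = 42.5020 / 23.9470 = 1.7748
E(R) = R_f + β × MRP = 1.17% + 1.7748 × 8.90% = 16.97%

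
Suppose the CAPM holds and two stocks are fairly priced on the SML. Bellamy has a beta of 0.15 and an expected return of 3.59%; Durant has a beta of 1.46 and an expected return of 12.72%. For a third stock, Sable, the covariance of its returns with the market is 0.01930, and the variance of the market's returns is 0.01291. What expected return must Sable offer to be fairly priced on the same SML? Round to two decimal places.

12.96%

MRP = (12.72% − 3.59%) / (1.46 − 0.15) = 6.9695%
R_f = 3.59% − 0.15 × 6.9695% = 2.5446%
β_Sable = Cov / Var(R_m) = 0.01930 / 0.01291 = 1.4950
E(R_Sable) = R_f + β × MRP = 2.5446% + 1.4950 × 6.9695% = 12.96%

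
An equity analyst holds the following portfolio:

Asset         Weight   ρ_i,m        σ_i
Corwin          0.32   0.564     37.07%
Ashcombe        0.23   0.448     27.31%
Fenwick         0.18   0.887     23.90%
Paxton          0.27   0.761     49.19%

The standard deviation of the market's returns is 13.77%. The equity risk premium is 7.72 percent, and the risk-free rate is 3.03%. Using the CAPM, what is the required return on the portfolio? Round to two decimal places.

16.16%

β_Corwin = 0.564 × 37.07% / 13.77% = 1.5183
β_Ashcombe = 0.448 × 27.31% / 13.77% = 0.8885
β_Fenwick = 0.887 × 23.90% / 13.77% = 1.5395
β_Paxton = 0.761 × 49.19% / 13.77% = 2.7185
β_P = Σ w_i β_i = 0.32×1.5183 + 0.23×0.8885 + 0.18×1.5395 + 0.27×2.7185 = 1.7013
E(R_P) = R_f + β_P × MRP = 3.03% + 1.7013 × 7.72% = 16.16%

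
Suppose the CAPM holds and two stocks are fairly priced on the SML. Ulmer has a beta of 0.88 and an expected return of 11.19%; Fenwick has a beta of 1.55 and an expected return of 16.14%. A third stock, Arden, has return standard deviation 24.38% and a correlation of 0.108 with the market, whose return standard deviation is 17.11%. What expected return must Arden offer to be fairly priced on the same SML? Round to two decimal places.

5.83%

MRP = (16.14% − 11.19%) / (1.55 − 0.88) = 7.3881%
R_f = 11.19% − 0.88 × 7.3881% = 4.6885%
β_Arden = ρ·σ_i/σ_m = 0.108 × 24.38 / 17.11 = 0.1539
E(R_Arden) = R_f + β × MRP = 4.6885% + 0.1539 × 7.3881% = 5.83%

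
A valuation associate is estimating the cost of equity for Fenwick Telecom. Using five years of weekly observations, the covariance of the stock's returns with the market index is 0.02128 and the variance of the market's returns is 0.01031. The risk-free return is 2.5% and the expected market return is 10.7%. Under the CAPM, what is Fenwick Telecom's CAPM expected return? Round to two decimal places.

β = Cov(R_i, R_m) / Var(R_m) = 0.02128 / 0.01031 = 2.0640
MRP = 10.7% − 2.5% = 8.20%
E(R) = R_f + β × MRP = 2.5% + 2.0640 × 8.2% = 19.42%

19.42%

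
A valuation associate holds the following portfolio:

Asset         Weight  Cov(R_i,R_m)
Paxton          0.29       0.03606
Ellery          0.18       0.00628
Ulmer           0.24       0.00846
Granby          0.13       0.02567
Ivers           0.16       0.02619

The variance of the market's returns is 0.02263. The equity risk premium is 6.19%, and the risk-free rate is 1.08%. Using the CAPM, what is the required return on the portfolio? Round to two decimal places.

6.86%

β_Paxton = 0.03606 / 0.02263 = 1.5935
β_Ellery = 0.00628 / 0.02263 = 0.2775
β_Ulmer = 0.00846 / 0.02263 = 0.3738
β_Granby = 0.02567 / 0.02263 = 1.1343
β_Ivers = 0.02619 / 0.02263 = 1.1573
β_P = Σ w_i β_i = 0.29×1.5935 + 0.18×0.2775 + 0.24×0.3738 + 0.13×1.1343 + 0.16×1.1573 = 0.9344
E(R_P) = R_f + β_P × MRP = 1.08% + 0.9344 × 6.19% = 6.86%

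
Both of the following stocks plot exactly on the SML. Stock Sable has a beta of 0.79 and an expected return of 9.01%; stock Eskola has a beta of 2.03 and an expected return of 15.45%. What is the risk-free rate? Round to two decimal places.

Both satisfy E(R) = R_f + β·MRP, so the slope of the SML is
MRP = (15.45% − 9.01%) / (2.03 − 0.79) = 6.44% / 1.24 = 5.1935%
R_f = E(R_Sable) − β_Sable·MRP = 9.01% − 0.79 × 5.1935% = 4.9071%

4.91%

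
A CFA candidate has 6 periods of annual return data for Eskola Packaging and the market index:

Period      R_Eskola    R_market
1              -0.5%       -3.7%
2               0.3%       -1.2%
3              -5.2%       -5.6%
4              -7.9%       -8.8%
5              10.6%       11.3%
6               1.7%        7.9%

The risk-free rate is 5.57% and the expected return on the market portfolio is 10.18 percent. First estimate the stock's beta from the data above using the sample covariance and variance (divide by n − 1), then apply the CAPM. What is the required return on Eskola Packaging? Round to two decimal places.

9.00%

Mean R_i = (-0.5 + 0.3 − 5.2 − 7.9 + 10.6 + 1.7) / 6 = -0.1667%
Mean R_m = (-3.7 − 1.2 − 5.6 − 8.8 + 11.3 + 7.9) / 6 = -0.0167%
Σ(R_i − R̄_i)(R_m − R̄_m) = 233.3233  ⇒  Cov = 233.3233 / 5 = 46.6647
Σ(R_m − R̄_m)² = 314.0283  ⇒  Var(R_m) = 314.0283 / 5 = 62.8057
β = Cov / Var(R_m) = 46.6647 / 62.8057 = 0.7430
MRP = 10.18% − 5.57% = 4.61%
E(R) = R_f + β × MRP = 5.57% + 0.7430 × 4.61% = 9.00%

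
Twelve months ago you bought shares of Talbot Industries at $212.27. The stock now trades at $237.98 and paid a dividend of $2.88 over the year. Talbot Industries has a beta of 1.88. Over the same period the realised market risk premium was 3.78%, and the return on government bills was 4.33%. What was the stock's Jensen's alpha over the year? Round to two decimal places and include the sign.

Realised HPR = (P1 + D1 − P0) / P0 = (237.98 + 2.88 − 212.27) / 212.27 = 28.59 / 212.27 = 13.4687%
CAPM required = R_f + β·MRP = 4.33% + 1.88 × 3.78% = 11.4364%
α = realised − required = 13.4687% − 11.4364% = +2.03%

+2.03%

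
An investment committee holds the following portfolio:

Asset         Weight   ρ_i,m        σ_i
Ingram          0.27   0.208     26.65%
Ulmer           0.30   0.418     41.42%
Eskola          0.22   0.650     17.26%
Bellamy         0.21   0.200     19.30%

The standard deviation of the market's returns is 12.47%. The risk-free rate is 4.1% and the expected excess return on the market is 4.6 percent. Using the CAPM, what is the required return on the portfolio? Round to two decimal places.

β_Ingram = 0.208 × 26.65% / 12.47% = 0.4445
β_Ulmer = 0.418 × 41.42% / 12.47% = 1.3884
β_Eskola = 0.650 × 17.26% / 12.47% = 0.8997
β_Bellamy = 0.200 × 19.30% / 12.47% = 0.3095
β_P = Σ w_i β_i = 0.27×0.4445 + 0.30×1.3884 + 0.22×0.8997 + 0.21×0.3095 = 0.7995
E(R_P) = R_f + β_P × MRP = 4.1% + 0.7995 × 4.6% = 7.78%

7.78%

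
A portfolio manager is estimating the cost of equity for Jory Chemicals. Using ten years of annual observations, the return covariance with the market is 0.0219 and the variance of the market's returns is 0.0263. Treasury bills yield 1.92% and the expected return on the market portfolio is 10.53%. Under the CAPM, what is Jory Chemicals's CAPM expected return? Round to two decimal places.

β = Cov(R_i, R_m) / Var(R_m) = 0.0219 / 0.0263 = 0.8327
MRP = 10.53% − 1.92% = 8.61%
E(R) = R_f + β × MRP = 1.92% + 0.8327 × 8.61% = 9.09%

9.09%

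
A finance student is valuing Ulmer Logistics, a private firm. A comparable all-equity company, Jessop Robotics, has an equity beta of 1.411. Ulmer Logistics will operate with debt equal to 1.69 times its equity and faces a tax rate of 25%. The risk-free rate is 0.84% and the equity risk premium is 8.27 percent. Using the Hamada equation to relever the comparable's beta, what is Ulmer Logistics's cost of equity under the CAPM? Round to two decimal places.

β_L = β_U × [1 + (1 − t)(D/E)] = 1.411 × [1 + (1 − 0.25) × 1.69]
    = 1.411 × [1 + 0.75 × 1.69] = 1.411 × 2.2675 = 3.1994
E(R) = R_f + β_L × MRP = 0.84% + 3.1994 × 8.27% = 27.30%

27.30%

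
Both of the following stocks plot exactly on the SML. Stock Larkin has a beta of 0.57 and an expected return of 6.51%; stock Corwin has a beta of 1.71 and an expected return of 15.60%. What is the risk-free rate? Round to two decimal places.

Both satisfy E(R) = R_f + β·MRP, so the slope of the SML is
MRP = (15.60% − 6.51%) / (1.71 − 0.57) = 9.09% / 1.14 = 7.9737%
R_f = E(R_Larkin) − β_Larkin·MRP = 6.51% − 0.57 × 7.9737% = 1.9650%

1.97%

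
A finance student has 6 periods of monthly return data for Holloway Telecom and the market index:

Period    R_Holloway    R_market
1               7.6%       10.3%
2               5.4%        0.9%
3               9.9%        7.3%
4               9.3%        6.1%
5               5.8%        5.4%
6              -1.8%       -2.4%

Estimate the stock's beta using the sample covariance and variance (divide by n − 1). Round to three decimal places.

Mean R_i = (7.6 + 5.4 + 9.9 + 9.3 + 5.8 − 1.8) / 6 = 6.0333%
Mean R_m = (10.3 + 0.9 + 7.3 + 6.1 + 5.4 − 2.4) / 6 = 4.6000%
Σ(R_i − R̄_i)(R_m − R̄_m) = 81.2600  ⇒  Cov = 81.2600 / 5 = 16.2520
Σ(R_m − R̄_m)² = 105.3600  ⇒  Var(R_m) = 105.3600 / 5 = 21.0720
β = Cov / Var(R_m) = 16.2520 / 21.0720 = 0.7713

0.771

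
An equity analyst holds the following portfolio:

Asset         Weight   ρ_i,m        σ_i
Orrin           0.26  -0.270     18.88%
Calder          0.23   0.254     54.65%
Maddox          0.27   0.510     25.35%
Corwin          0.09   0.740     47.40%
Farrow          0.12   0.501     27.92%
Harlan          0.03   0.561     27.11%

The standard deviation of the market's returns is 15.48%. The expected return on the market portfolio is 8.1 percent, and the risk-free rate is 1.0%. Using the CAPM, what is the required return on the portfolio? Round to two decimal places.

β_Orrin = -0.270 × 18.88% / 15.48% = -0.3293
β_Calder = 0.254 × 54.65% / 15.48% = 0.8967
β_Maddox = 0.510 × 25.35% / 15.48% = 0.8352
β_Corwin = 0.740 × 47.40% / 15.48% = 2.2659
β_Farrow = 0.501 × 27.92% / 15.48% = 0.9036
β_Harlan = 0.561 × 27.11% / 15.48% = 0.9825
β_P = Σ w_i β_i = 0.26×-0.3293 + 0.23×0.8967 + 0.27×0.8352 + 0.09×2.2659 + 0.12×0.9036 + 0.03×0.9825 = 0.6880
MRP = 8.1% − 1.0% = 7.10%
E(R_P) = R_f + β_P × MRP = 1.0% + 0.6880 × 7.1% = 5.88%

5.88%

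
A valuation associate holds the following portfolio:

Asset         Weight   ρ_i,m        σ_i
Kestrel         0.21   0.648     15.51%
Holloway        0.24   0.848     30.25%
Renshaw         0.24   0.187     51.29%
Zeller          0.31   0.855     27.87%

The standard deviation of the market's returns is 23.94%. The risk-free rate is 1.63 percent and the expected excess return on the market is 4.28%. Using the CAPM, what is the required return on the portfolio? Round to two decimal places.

β_Kestrel = 0.648 × 15.51% / 23.94% = 0.4198
β_Holloway = 0.848 × 30.25% / 23.94% = 1.0715
β_Renshaw = 0.187 × 51.29% / 23.94% = 0.4006
β_Zeller = 0.855 × 27.87% / 23.94% = 0.9954
β_P = Σ w_i β_i = 0.21×0.4198 + 0.24×1.0715 + 0.24×0.4006 + 0.31×0.9954 = 0.7500
E(R_P) = R_f + β_P × MRP = 1.63% + 0.7500 × 4.28% = 4.84%

4.84%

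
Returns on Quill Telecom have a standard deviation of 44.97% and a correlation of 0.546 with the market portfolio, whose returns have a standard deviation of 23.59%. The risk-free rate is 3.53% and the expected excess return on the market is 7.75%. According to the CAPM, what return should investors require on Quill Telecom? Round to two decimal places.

11.60%

β = ρ × σ_i / σ_m = 0.546 × 44.97% / 23.59% = 1.0408
E(R) = 3.53% + 1.0408 × 7.75% = 11.60%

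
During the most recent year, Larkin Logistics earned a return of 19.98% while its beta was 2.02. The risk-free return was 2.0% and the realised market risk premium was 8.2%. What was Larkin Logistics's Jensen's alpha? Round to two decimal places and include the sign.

+1.42%

CAPM benchmark = R_f + β(R_m − R_f) = 2.0% + 2.02 × 8.2% = 18.5640%
α = actual − benchmark = 19.98% − 18.5640% = +1.42%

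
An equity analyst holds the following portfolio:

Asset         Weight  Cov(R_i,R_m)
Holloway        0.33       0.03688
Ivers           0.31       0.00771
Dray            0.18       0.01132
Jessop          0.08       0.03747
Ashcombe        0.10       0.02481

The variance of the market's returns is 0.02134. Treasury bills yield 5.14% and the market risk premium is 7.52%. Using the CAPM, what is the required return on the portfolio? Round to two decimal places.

β_Holloway = 0.03688 / 0.02134 = 1.7282
β_Ivers = 0.00771 / 0.02134 = 0.3613
β_Dray = 0.01132 / 0.02134 = 0.5305
β_Jessop = 0.03747 / 0.02134 = 1.7559
β_Ashcombe = 0.02481 / 0.02134 = 1.1626
β_P = Σ w_i β_i = 0.33×1.7282 + 0.31×0.3613 + 0.18×0.5305 + 0.08×1.7559 + 0.10×1.1626 = 1.0345
E(R_P) = R_f + β_P × MRP = 5.14% + 1.0345 × 7.52% = 12.92%

12.92%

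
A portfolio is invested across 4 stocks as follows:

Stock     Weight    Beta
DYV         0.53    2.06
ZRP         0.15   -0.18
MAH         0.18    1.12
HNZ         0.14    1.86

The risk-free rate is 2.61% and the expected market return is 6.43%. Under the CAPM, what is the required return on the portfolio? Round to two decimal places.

8.44%

β_P = Σ w_i β_i = 0.53×2.06 + 0.15×-0.18 + 0.18×1.12 + 0.14×1.86 = 1.5268
MRP = 6.43% − 2.61% = 3.82%
E(R_P) = R_f + β_P × MRP = 2.61% + 1.5268 × 3.82% = 8.44%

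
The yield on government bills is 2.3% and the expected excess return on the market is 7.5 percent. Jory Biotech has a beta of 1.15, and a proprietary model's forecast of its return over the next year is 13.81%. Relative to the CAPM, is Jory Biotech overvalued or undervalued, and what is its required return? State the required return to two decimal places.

Required return = R_f + β·MRP = 2.3% + 1.15 × 7.5% = 10.93%
Forecast 13.81% > required 10.93% → the stock plots above the SML → undervalued.

Undervalued; required return 10.93%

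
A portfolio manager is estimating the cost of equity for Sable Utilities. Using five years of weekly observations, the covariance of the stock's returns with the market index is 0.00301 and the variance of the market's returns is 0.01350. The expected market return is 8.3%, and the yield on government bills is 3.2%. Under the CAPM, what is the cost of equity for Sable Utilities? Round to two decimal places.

β = Cov(R_i, R_m) / Var(R_m) = 0.00301 / 0.01350 = 0.2230
MRP = 8.3% − 3.2% = 5.10%
E(R) = R_f + β × MRP = 3.2% + 0.2230 × 5.1% = 4.34%

4.34%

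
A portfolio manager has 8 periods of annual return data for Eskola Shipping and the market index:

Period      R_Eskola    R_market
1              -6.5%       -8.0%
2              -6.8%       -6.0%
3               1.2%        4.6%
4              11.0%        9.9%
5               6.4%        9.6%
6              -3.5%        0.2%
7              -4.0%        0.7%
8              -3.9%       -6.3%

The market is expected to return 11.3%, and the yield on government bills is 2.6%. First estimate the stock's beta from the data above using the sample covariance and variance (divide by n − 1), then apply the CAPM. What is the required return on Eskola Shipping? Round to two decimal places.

Mean R_i = (-6.5 − 6.8 + 1.2 + 11.0 + 6.4 − 3.5 − 4.0 − 3.9) / 8 = -0.7625%
Mean R_m = (-8.0 − 6.0 + 4.6 + 9.9 + 9.6 + 0.2 + 0.7 − 6.3) / 8 = 0.5875%
Σ(R_i − R̄_i)(R_m − R̄_m) = 293.3138  ⇒  Cov = 293.3138 / 7 = 41.9020
Σ(R_m − R̄_m)² = 348.7888  ⇒  Var(R_m) = 348.7888 / 7 = 49.8270
β = Cov / Var(R_m) = 41.9020 / 49.8270 = 0.8409
MRP = 11.3% − 2.6% = 8.70%
E(R) = R_f + β × MRP = 2.6% + 0.8409 × 8.7% = 9.92%

9.92%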